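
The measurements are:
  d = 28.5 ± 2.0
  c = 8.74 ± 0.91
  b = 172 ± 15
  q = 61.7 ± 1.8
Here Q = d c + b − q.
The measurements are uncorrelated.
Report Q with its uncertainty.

Let p = d·c = 249. δp/p = √((1·δd/d)² + (1·δc/c)²) = √(0.00492 + 0.0108) = 0.126, so δp = 31.3.
Q = p + b − q: δQ = √(δp² + δb² + δq²) = √(978 + 225 + 3.24) = 34.7
Q = 359.

359 ± 34.7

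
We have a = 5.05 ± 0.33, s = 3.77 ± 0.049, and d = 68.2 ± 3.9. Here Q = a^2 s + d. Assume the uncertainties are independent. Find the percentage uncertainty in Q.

8.04%

Let p = a^2·s = 96.1. δp/p = √((2·δa/a)² + (1·δs/s)²) = √(0.0171 + 0.000169) = 0.131, so δp = 12.6.
Q = p + d: δQ = √(δp² + δd²) = √(159 + 15.2) = 13.2
Q = 164, so δQ/Q = 13.2/164 = 0.0804.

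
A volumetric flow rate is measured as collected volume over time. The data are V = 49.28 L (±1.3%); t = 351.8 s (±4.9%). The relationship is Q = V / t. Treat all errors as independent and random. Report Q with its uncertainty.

For a monomial Q ∝ V, t^-1, fractional errors add in quadrature:
  (1·δV/V)² = (1×0.0130)² = 0.000169;  (-1·δt/t)² = (-1×0.0490)² = 0.00240
δQ/Q = √(0.00257) = 0.0507
Q = 0.1401 L/s, so δQ = 0.0507 × 0.1401 = 0.00710 L/s.

0.1401 ± 0.00710 L/s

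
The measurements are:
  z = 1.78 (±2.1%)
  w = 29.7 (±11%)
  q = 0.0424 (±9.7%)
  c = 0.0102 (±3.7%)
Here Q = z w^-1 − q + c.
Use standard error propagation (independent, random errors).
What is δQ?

0.00788

Let p = z·w^-1 = 0.0599. δp/p = √((1·δz/z)² + (-1·δw/w)²) = √(0.000441 + 0.0121) = 0.112, so δp = 0.00671.
Q = p − q + c: δQ = √(δp² + δq² + δc²) = √(4.5e-05 + 1.69e-05 + 1.42e-07) = 0.00788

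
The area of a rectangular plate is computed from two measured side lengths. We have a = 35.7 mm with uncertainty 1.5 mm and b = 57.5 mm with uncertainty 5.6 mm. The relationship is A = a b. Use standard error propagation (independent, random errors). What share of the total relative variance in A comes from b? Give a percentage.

(δA/A)² = (1·δa/a)² + (1·δb/b)²
  a term: (1×0.0420)² = 0.00177
  b term: (1×0.0974)² = 0.00949
Total = 0.0113. Share from b = 0.00949/0.0113 = 0.843.

84.3%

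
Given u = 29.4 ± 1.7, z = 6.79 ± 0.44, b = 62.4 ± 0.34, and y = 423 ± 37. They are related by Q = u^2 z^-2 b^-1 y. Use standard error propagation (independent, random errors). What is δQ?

Each factor contributes (exponent × relative error)² to (δQ/Q)²:
  (2·δu/u)² = (2×0.0578)² = 0.0134;  (-2·δz/z)² = (-2×0.0648)² = 0.0168;  (-1·δb/b)² = (-1×0.00545)² = 2.97e-05;  (1·δy/y)² = (1×0.0875)² = 0.00765
δQ/Q = √(0.0379) = 0.195
Q = 127, so δQ = 0.195 × 127 = 24.7.

24.7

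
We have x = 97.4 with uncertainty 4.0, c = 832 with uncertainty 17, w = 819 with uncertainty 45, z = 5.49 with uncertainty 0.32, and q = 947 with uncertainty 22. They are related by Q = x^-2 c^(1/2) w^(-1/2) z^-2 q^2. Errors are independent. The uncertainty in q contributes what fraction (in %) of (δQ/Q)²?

9.24%

(δQ/Q)² = (-2·δx/x)² + (½·δc/c)² + (−½·δw/w)² + (-2·δz/z)² + (2·δq/q)²
  x term: (-2×0.0411)² = 0.00675
  c term: (0.5×0.0204)² = 0.000104
  w term: (-0.5×0.0549)² = 0.000755
  z term: (-2×0.0583)² = 0.0136
  q term: (2×0.0232)² = 0.00216
Total = 0.0234. Share from q = 0.00216/0.0234 = 0.0924.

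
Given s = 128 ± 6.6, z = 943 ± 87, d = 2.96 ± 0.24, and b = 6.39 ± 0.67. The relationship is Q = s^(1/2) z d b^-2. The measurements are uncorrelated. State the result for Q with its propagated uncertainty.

773 ± 189

Since Q is a product/quotient, work with relative uncertainties:
  (½·δs/s)² = (0.5×0.0516)² = 0.000665;  (1·δz/z)² = (1×0.0923)² = 0.00851;  (1·δd/d)² = (1×0.0811)² = 0.00657;  (-2·δb/b)² = (-2×0.105)² = 0.0440
δQ/Q = √(0.0597) = 0.244
Q = 773, so δQ = 0.244 × 773 = 189.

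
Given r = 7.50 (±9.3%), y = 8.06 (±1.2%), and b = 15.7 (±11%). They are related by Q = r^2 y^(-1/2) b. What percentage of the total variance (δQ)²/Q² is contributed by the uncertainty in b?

(δQ/Q)² = (2·δr/r)² + (−½·δy/y)² + (1·δb/b)²
  r term: (2×0.0930)² = 0.0346
  y term: (-0.5×0.0120)² = 3.6e-05
  b term: (1×0.110)² = 0.0121
Total = 0.0467. Share from b = 0.0121/0.0467 = 0.259.

25.9%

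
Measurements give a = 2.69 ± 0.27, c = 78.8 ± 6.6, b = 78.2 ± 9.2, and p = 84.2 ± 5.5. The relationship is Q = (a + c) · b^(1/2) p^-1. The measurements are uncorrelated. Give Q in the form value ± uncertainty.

8.56 ± 1.02

Let u = a + c = 81.5. δu = √(δa² + δc²) = √(0.0729 + 43.6) = 6.61, so δu/u = 0.0811.
Q is then a monomial in u, b, p:
δQ/Q = √((δu/u)² + (½·δb/b)² + (-1·δp/p)²) = √(0.00657 + 0.00346 + 0.00427) = 0.120
Q = 8.56, so δQ = 0.120 × 8.56 = 1.02.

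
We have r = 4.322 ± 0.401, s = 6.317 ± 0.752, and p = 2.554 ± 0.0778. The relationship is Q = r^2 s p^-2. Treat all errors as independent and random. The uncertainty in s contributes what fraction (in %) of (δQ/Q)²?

(δQ/Q)² = (2·δr/r)² + (1·δs/s)² + (-2·δp/p)²
  r term: (2×0.0928)² = 0.0344
  s term: (1×0.119)² = 0.0142
  p term: (-2×0.0305)² = 0.00371
Total = 0.0523. Share from s = 0.0142/0.0523 = 0.271.

27.1%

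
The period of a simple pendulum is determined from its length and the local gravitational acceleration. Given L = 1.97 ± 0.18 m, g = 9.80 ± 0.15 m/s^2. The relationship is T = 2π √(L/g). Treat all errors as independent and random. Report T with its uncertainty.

2.82 ± 0.130 s

Products/powers → add relative errors in quadrature, weighted by exponent:
  (½·δL/L)² = (0.5×0.0914)² = 0.00209;  (−½·δg/g)² = (-0.5×0.0153)² = 5.86e-05
δT/T = √(0.00215) = 0.0463
T = 2.82 s, so δT = 0.0463 × 2.82 = 0.130 s.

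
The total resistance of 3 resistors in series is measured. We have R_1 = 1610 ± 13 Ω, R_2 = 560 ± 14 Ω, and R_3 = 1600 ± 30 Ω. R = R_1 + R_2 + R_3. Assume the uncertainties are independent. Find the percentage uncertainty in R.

For a sum/difference, combine absolute errors in quadrature:
  (δR_1)² = 169;  (δR_2)² = 196;  (δR_3)² = 900
δR = √(1260) = 35.6 Ω
R = 3770 Ω, so δR/R = 35.6/3770 = 0.00943.

0.943%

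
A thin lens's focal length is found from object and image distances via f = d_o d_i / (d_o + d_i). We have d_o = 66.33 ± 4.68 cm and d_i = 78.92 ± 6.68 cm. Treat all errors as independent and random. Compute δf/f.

0.0544

∂f/∂d_o = (d_i/(d_o+d_i))² = 0.295;  ∂f/∂d_i = (d_o/(d_o+d_i))² = 0.209
δf = √((∂f/∂d_o · δd_o)² + (∂f/∂d_i · δd_i)²) = √(1.91 + 1.94) = 1.96 cm
f = 36.04 cm, so δf/f = 1.96/36.04 = 0.0544.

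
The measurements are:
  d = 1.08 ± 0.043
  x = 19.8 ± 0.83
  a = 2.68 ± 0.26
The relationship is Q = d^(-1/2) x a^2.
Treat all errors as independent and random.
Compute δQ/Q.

0.200

Each factor contributes (exponent × relative error)² to (δQ/Q)²:
  (−½·δd/d)² = (-0.5×0.0398)² = 0.000396;  (1·δx/x)² = (1×0.0419)² = 0.00176;  (2·δa/a)² = (2×0.0970)² = 0.0376
δQ/Q = √(0.0398) = 0.200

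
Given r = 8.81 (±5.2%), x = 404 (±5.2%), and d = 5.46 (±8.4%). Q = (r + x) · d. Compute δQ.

221

Let u = r + x = 413. δu = √(δr² + δx²) = √(0.210 + 441) = 21.0, so δu/u = 0.0509.
Q is then a monomial in u, d:
δQ/Q = √((δu/u)² + (1·δd/d)²) = √(0.00259 + 0.00706) = 0.0982
Q = 2250, so δQ = 0.0982 × 2250 = 221.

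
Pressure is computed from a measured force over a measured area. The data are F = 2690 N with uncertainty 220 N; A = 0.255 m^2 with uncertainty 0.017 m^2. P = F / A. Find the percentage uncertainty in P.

P is a product of powers, so relative uncertainties combine in quadrature:
  (1·δF/F)² = (1×0.0818)² = 0.00669;  (-1·δA/A)² = (-1×0.0667)² = 0.00444
δP/P = √(0.0111) = 0.106

10.6%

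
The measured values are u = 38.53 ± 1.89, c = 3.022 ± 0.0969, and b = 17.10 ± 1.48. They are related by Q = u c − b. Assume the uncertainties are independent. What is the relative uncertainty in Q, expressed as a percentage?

Let p = u·c = 116.4. δp/p = √((1·δu/u)² + (1·δc/c)²) = √(0.00241 + 0.00103) = 0.0586, so δp = 6.82.
Q = p − b: δQ = √(δp² + δb²) = √(46.6 + 2.19) = 6.98
Q = 99.34, so δQ/Q = 6.98/99.34 = 0.0703.

7.03%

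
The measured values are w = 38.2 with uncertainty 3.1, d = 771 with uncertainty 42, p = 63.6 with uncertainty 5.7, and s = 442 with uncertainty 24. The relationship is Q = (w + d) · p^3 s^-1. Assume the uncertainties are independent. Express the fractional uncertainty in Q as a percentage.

Let u = w + d = 809. δu = √(δw² + δd²) = √(9.61 + 1760) = 42.1, so δu/u = 0.0520.
Q is then a monomial in u, p, s:
δQ/Q = √((δu/u)² + (3·δp/p)² + (-1·δs/s)²) = √(0.00271 + 0.0723 + 0.00295) = 0.279

27.9%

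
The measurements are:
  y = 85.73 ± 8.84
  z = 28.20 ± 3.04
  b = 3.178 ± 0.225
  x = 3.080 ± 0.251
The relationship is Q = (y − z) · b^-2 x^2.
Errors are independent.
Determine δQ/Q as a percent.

27.0%

Let u = y − z = 57.53. δu = √(δy² + δz²) = √(78.1 + 9.24) = 9.35, so δu/u = 0.162.
Q is then a monomial in u, b, x:
δQ/Q = √((δu/u)² + (-2·δb/b)² + (2·δx/x)²) = √(0.0264 + 0.0201 + 0.0266) = 0.270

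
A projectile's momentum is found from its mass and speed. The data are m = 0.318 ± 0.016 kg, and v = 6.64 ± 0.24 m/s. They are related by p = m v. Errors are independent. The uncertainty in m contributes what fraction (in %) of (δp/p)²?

66.0%

(δp/p)² = (1·δm/m)² + (1·δv/v)²
  m term: (1×0.0503)² = 0.00253
  v term: (1×0.0361)² = 0.00131
Total = 0.00384. Share from m = 0.00253/0.00384 = 0.660.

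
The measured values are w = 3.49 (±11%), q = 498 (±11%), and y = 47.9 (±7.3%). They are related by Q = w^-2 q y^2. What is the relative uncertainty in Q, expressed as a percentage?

Since Q is a product/quotient, work with relative uncertainties:
  (-2·δw/w)² = (-2×0.110)² = 0.0484;  (1·δq/q)² = (1×0.110)² = 0.0121;  (2·δy/y)² = (2×0.0730)² = 0.0213
δQ/Q = √(0.0818) = 0.286

28.6%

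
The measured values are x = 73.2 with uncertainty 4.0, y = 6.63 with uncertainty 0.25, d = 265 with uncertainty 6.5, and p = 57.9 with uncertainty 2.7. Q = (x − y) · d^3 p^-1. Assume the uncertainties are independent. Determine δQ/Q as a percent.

Let u = x − y = 66.6. δu = √(δx² + δy²) = √(16.0 + 0.0625) = 4.01, so δu/u = 0.0602.
Q is then a monomial in u, d, p:
δQ/Q = √((δu/u)² + (3·δd/d)² + (-1·δp/p)²) = √(0.00362 + 0.00541 + 0.00217) = 0.106

10.6%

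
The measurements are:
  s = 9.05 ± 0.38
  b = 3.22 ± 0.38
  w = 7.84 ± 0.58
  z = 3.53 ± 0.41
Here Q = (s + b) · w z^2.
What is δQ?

297

Let u = s + b = 12.3. δu = √(δs² + δb²) = √(0.144 + 0.144) = 0.537, so δu/u = 0.0438.
Q is then a monomial in u, w, z:
δQ/Q = √((δu/u)² + (1·δw/w)² + (2·δz/z)²) = √(0.00192 + 0.00547 + 0.0540) = 0.248
Q = 1200, so δQ = 0.248 × 1200 = 297.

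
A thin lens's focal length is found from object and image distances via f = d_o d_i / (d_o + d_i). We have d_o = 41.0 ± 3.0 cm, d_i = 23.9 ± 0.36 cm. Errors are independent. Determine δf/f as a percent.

∂f/∂d_o = (d_i/(d_o+d_i))² = 0.136;  ∂f/∂d_i = (d_o/(d_o+d_i))² = 0.399
δf = √((∂f/∂d_o · δd_o)² + (∂f/∂d_i · δd_i)²) = √(0.166 + 0.0206) = 0.431 cm
f = 15.1 cm, so δf/f = 0.431/15.1 = 0.0286.

2.86%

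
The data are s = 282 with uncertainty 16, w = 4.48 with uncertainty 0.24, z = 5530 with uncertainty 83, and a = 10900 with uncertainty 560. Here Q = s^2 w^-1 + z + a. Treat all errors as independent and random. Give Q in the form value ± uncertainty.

Let p = s^2·w^-1 = 17800. δp/p = √((2·δs/s)² + (-1·δw/w)²) = √(0.0129 + 0.00287) = 0.125, so δp = 2230.
Q = p + z + a: δQ = √(δp² + δz² + δa²) = √(4.96e+06 + 6890 + 3.14e+05) = 2300
Q = 34200.

34200 ± 2300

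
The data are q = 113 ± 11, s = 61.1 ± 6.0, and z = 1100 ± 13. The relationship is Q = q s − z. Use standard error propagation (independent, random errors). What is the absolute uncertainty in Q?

955

Let p = q·s = 6900. δp/p = √((1·δq/q)² + (1·δs/s)²) = √(0.00948 + 0.00964) = 0.138, so δp = 955.
Q = p − z: δQ = √(δp² + δz²) = √(9.11e+05 + 169) = 955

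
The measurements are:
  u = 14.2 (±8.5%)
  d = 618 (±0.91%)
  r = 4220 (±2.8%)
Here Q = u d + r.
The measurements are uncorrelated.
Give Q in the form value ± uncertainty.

Let p = u·d = 8780. δp/p = √((1·δu/u)² + (1·δd/d)²) = √(0.00723 + 8.28e-05) = 0.0855, so δp = 750.
Q = p + r: δQ = √(δp² + δr²) = √(5.63e+05 + 14000) = 759
Q = 13000.

13000 ± 759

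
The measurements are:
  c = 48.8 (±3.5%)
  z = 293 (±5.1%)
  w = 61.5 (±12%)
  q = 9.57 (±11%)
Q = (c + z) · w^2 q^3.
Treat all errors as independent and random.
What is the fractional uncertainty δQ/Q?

0.410

Let u = c + z = 342. δu = √(δc² + δz²) = √(2.92 + 223) = 15.0, so δu/u = 0.0440.
Q is then a monomial in u, w, q:
δQ/Q = √((δu/u)² + (2·δw/w)² + (3·δq/q)²) = √(0.00194 + 0.0576 + 0.109) = 0.410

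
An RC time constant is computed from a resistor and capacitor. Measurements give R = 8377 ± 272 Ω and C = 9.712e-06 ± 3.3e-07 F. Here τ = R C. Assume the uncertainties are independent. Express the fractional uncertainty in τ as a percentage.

4.70%

For a monomial τ ∝ R, C, fractional errors add in quadrature:
  (1·δR/R)² = (1×0.0325)² = 0.00105;  (1·δC/C)² = (1×0.0340)² = 0.00115
δτ/τ = √(0.00221) = 0.0470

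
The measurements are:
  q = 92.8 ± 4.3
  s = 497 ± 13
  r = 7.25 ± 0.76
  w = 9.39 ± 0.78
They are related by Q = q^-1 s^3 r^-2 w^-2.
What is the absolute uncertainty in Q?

For a monomial Q ∝ q^-1, s^3, r^-2, w^-2, fractional errors add in quadrature:
  (-1·δq/q)² = (-1×0.0463)² = 0.00215;  (3·δs/s)² = (3×0.0262)² = 0.00616;  (-2·δr/r)² = (-2×0.105)² = 0.0440;  (-2·δw/w)² = (-2×0.0831)² = 0.0276
δQ/Q = √(0.0799) = 0.283
Q = 285, so δQ = 0.283 × 285 = 80.7.

80.7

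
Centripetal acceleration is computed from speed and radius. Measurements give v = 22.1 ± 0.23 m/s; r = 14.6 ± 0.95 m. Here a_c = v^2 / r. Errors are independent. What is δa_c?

2.29 m/s^2

Products/powers → add relative errors in quadrature, weighted by exponent:
  (2·δv/v)² = (2×0.0104)² = 0.000433;  (-1·δr/r)² = (-1×0.0651)² = 0.00423
δa_c/a_c = √(0.00467) = 0.0683
a_c = 33.5 m/s^2, so δa_c = 0.0683 × 33.5 = 2.29 m/s^2.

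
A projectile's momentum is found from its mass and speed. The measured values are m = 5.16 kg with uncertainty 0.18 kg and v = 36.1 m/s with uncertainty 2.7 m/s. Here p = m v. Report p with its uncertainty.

186 ± 15.4 kg·m/s

Products/powers → add relative errors in quadrature, weighted by exponent:
  (1·δm/m)² = (1×0.0349)² = 0.00122;  (1·δv/v)² = (1×0.0748)² = 0.00559
δp/p = √(0.00681) = 0.0825
p = 186 kg·m/s, so δp = 0.0825 × 186 = 15.4 kg·m/s.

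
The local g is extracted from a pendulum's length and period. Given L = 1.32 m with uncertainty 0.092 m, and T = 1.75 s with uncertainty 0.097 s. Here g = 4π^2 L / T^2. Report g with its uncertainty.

Each factor contributes (exponent × relative error)² to (δg/g)²:
  (1·δL/L)² = (1×0.0697)² = 0.00486;  (-2·δT/T)² = (-2×0.0554)² = 0.0123
δg/g = √(0.0171) = 0.131
g = 17.0 m/s^2, so δg = 0.131 × 17.0 = 2.23 m/s^2.

17.0 ± 2.23 m/s^2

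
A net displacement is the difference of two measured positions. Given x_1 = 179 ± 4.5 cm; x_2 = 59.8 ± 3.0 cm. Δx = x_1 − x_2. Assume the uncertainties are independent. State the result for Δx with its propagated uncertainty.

119 ± 5.41 cm

Absolute uncertainties add in quadrature for a linear combination:
  (δx_1)² = 20.2;  (δx_2)² = 9.00
δΔx = √(29.2) = 5.41 cm
Δx = 119 cm.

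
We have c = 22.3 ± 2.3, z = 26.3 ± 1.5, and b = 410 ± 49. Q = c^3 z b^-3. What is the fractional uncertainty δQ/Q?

0.477

Since Q is a product/quotient, work with relative uncertainties:
  (3·δc/c)² = (3×0.103)² = 0.0957;  (1·δz/z)² = (1×0.0570)² = 0.00325;  (-3·δb/b)² = (-3×0.120)² = 0.129
δQ/Q = √(0.228) = 0.477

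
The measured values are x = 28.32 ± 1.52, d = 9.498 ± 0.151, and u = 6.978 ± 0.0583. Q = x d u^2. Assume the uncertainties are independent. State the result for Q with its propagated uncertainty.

13100 ± 765

Products/powers → add relative errors in quadrature, weighted by exponent:
  (1·δx/x)² = (1×0.0537)² = 0.00288;  (1·δd/d)² = (1×0.0159)² = 0.000253;  (2·δu/u)² = (2×0.00835)² = 0.000279
δQ/Q = √(0.00341) = 0.0584
Q = 13100, so δQ = 0.0584 × 13100 = 765.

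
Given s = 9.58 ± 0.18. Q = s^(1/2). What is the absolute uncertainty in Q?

0.0291

Q is a product of powers, so relative uncertainties combine in quadrature:
  (½·δs/s)² = (0.5×0.0188)² = 8.83e-05
δQ/Q = √(8.83e-05) = 0.00939
Q = 3.10, so δQ = 0.00939 × 3.10 = 0.0291.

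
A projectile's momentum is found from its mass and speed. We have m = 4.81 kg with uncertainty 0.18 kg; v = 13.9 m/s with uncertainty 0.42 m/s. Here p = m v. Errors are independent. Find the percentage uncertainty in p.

4.81%

Products/powers → add relative errors in quadrature, weighted by exponent:
  (1·δm/m)² = (1×0.0374)² = 0.00140;  (1·δv/v)² = (1×0.0302)² = 0.000913
δp/p = √(0.00231) = 0.0481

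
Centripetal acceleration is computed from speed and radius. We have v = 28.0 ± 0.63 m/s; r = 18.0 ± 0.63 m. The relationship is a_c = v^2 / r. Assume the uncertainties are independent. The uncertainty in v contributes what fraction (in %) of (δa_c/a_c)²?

(δa_c/a_c)² = (2·δv/v)² + (-1·δr/r)²
  v term: (2×0.0225)² = 0.00202
  r term: (-1×0.0350)² = 0.00123
Total = 0.00325. Share from v = 0.00202/0.00325 = 0.623.

62.3%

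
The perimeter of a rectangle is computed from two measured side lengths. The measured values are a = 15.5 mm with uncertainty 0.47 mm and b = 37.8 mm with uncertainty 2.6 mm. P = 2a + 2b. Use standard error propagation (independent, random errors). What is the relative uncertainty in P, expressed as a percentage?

4.96%

Each term contributes (cᵢ δxᵢ)² to (δP)²:
  (2·δa)² = 0.884;  (2·δb)² = 27.0
δP = √(27.9) = 5.28 mm
P = 107 mm, so δP/P = 5.28/107 = 0.0496.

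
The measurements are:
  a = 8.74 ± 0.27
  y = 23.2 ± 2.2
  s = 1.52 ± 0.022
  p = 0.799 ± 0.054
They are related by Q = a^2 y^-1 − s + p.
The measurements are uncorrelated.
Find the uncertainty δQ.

Let w = a^2·y^-1 = 3.29. δw/w = √((2·δa/a)² + (-1·δy/y)²) = √(0.00382 + 0.00899) = 0.113, so δw = 0.373.
Q = w − s + p: δQ = √(δw² + δs² + δp²) = √(0.139 + 0.000484 + 0.00292) = 0.377

0.377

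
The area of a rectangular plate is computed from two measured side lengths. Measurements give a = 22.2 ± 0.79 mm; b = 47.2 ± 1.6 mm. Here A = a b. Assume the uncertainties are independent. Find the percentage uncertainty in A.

4.91%

Products/powers → add relative errors in quadrature, weighted by exponent:
  (1·δa/a)² = (1×0.0356)² = 0.00127;  (1·δb/b)² = (1×0.0339)² = 0.00115
δA/A = √(0.00242) = 0.0491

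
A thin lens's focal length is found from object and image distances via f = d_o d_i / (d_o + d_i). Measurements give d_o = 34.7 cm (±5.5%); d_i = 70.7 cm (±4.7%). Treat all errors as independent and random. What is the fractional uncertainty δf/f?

∂f/∂d_o = (d_i/(d_o+d_i))² = 0.450;  ∂f/∂d_i = (d_o/(d_o+d_i))² = 0.108
δf = √((∂f/∂d_o · δd_o)² + (∂f/∂d_i · δd_i)²) = √(0.737 + 0.130) = 0.931 cm
f = 23.3 cm, so δf/f = 0.931/23.3 = 0.0400.

0.0400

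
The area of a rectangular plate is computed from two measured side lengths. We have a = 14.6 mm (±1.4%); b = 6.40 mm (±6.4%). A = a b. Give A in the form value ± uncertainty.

93.4 ± 6.12 mm^2

Products/powers → add relative errors in quadrature, weighted by exponent:
  (1·δa/a)² = (1×0.0140)² = 0.000196;  (1·δb/b)² = (1×0.0640)² = 0.00410
δA/A = √(0.00429) = 0.0655
A = 93.4 mm^2, so δA = 0.0655 × 93.4 = 6.12 mm^2.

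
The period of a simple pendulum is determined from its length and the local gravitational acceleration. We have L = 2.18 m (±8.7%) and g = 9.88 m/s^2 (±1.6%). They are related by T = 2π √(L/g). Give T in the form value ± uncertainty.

2.95 ± 0.131 s

Products/powers → add relative errors in quadrature, weighted by exponent:
  (½·δL/L)² = (0.5×0.0870)² = 0.00189;  (−½·δg/g)² = (-0.5×0.0160)² = 6.4e-05
δT/T = √(0.00196) = 0.0442
T = 2.95 s, so δT = 0.0442 × 2.95 = 0.131 s.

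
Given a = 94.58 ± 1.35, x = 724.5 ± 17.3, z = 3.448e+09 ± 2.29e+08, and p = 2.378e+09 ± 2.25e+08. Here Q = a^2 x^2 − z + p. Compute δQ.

4.14e+08

Let w = a^2·x^2 = 4.695e+09. δw/w = √((2·δa/a)² + (2·δx/x)²) = √(0.000815 + 0.00228) = 0.0556, so δw = 2.61e+08.
Q = w − z + p: δQ = √(δw² + δz² + δp²) = √(6.83e+16 + 5.24e+16 + 5.06e+16) = 4.14e+08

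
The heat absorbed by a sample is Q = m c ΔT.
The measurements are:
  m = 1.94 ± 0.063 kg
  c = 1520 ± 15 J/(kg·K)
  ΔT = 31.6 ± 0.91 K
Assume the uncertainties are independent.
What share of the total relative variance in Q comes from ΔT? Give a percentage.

41.9%

(δQ/Q)² = (1·δm/m)² + (1·δc/c)² + (1·δΔT/ΔT)²
  m term: (1×0.0325)² = 0.00105
  c term: (1×0.00987)² = 9.74e-05
  ΔT term: (1×0.0288)² = 0.000829
Total = 0.00198. Share from ΔT = 0.000829/0.00198 = 0.419.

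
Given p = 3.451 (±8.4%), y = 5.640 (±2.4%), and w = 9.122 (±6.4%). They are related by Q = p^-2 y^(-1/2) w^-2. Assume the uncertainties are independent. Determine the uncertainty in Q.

8.99e-05

Since Q is a product/quotient, work with relative uncertainties:
  (-2·δp/p)² = (-2×0.0840)² = 0.0282;  (−½·δy/y)² = (-0.5×0.0240)² = 0.000144;  (-2·δw/w)² = (-2×0.0640)² = 0.0164
δQ/Q = √(0.0448) = 0.212
Q = 0.0004249, so δQ = 0.212 × 0.0004249 = 8.99e-05.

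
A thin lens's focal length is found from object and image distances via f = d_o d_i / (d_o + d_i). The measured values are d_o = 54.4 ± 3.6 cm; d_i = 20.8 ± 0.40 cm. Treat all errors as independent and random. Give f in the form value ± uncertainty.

15.0 ± 0.346 cm

∂f/∂d_o = (d_i/(d_o+d_i))² = 0.0765;  ∂f/∂d_i = (d_o/(d_o+d_i))² = 0.523
δf = √((∂f/∂d_o · δd_o)² + (∂f/∂d_i · δd_i)²) = √(0.0759 + 0.0438) = 0.346 cm
f = 15.0 cm.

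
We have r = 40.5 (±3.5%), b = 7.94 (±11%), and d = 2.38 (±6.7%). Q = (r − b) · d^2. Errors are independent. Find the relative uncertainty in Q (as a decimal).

0.143

Let u = r − b = 32.6. δu = √(δr² + δb²) = √(2.01 + 0.763) = 1.66, so δu/u = 0.0511.
Q is then a monomial in u, d:
δQ/Q = √((δu/u)² + (2·δd/d)²) = √(0.00261 + 0.0180) = 0.143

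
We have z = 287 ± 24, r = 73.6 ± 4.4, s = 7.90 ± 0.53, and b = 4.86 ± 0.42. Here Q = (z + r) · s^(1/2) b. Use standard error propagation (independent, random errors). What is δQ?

Let u = z + r = 361. δu = √(δz² + δr²) = √(576 + 19.4) = 24.4, so δu/u = 0.0677.
Q is then a monomial in u, s, b:
δQ/Q = √((δu/u)² + (½·δs/s)² + (1·δb/b)²) = √(0.00458 + 0.00113 + 0.00747) = 0.115
Q = 4930, so δQ = 0.115 × 4930 = 565.

565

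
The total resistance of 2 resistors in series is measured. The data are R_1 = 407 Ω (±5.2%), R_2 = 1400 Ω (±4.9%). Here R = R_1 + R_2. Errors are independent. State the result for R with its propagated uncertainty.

1810 ± 71.8 Ω

Sums and differences: (δR)² = Σ (cᵢ δxᵢ)².
  (δR_1)² = 448;  (δR_2)² = 4710
δR = √(5150) = 71.8 Ω
R = 1810 Ω.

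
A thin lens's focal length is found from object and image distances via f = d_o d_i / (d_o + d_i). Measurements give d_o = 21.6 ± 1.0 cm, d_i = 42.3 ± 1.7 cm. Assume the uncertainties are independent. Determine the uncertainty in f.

∂f/∂d_o = (d_i/(d_o+d_i))² = 0.438;  ∂f/∂d_i = (d_o/(d_o+d_i))² = 0.114
δf = √((∂f/∂d_o · δd_o)² + (∂f/∂d_i · δd_i)²) = √(0.192 + 0.0377) = 0.479 cm

0.479 cm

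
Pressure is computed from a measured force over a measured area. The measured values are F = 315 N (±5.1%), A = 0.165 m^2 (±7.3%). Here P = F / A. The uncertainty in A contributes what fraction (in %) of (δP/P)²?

(δP/P)² = (1·δF/F)² + (-1·δA/A)²
  F term: (1×0.0510)² = 0.00260
  A term: (-1×0.0730)² = 0.00533
Total = 0.00793. Share from A = 0.00533/0.00793 = 0.672.

67.2%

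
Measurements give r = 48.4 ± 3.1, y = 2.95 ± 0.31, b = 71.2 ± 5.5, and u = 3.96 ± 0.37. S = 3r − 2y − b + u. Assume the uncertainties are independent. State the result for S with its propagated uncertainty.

72.1 ± 10.8

Absolute uncertainties add in quadrature for a linear combination:
  (3·δr)² = 86.5;  (2·δy)² = 0.384;  (δb)² = 30.2;  (δu)² = 0.137
δS = √(117) = 10.8
S = 72.1.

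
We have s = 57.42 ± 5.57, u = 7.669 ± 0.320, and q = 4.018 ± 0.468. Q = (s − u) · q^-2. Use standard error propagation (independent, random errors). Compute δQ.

Let w = s − u = 49.75. δw = √(δs² + δu²) = √(31.0 + 0.102) = 5.58, so δw/w = 0.112.
Q is then a monomial in w, q:
δQ/Q = √((δw/w)² + (-2·δq/q)²) = √(0.0126 + 0.0543) = 0.259
Q = 3.082, so δQ = 0.259 × 3.082 = 0.797.

0.797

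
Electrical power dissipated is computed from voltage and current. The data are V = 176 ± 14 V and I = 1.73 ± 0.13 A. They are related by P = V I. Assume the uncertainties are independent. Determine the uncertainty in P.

33.3 W

Since P is a product/quotient, work with relative uncertainties:
  (1·δV/V)² = (1×0.0795)² = 0.00633;  (1·δI/I)² = (1×0.0751)² = 0.00565
δP/P = √(0.0120) = 0.109
P = 304 W, so δP = 0.109 × 304 = 33.3 W.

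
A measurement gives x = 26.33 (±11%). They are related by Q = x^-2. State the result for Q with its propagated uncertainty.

0.001442 ± 0.000317

Since Q is a product/quotient, work with relative uncertainties:
  (-2·δx/x)² = (-2×0.110)² = 0.0484
δQ/Q = √(0.0484) = 0.220
Q = 0.001442, so δQ = 0.220 × 0.001442 = 0.000317.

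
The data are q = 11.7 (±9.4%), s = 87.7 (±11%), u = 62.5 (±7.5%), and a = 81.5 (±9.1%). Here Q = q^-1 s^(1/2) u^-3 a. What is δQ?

Each factor contributes (exponent × relative error)² to (δQ/Q)²:
  (-1·δq/q)² = (-1×0.0940)² = 0.00884;  (½·δs/s)² = (0.5×0.110)² = 0.00302;  (-3·δu/u)² = (-3×0.0750)² = 0.0506;  (1·δa/a)² = (1×0.0910)² = 0.00828
δQ/Q = √(0.0708) = 0.266
Q = 0.000267, so δQ = 0.266 × 0.000267 = 7.11e-05.

7.11e-05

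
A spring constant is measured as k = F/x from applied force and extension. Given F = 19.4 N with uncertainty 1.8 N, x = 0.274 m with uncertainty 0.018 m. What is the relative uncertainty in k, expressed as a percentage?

Since k is a product/quotient, work with relative uncertainties:
  (1·δF/F)² = (1×0.0928)² = 0.00861;  (-1·δx/x)² = (-1×0.0657)² = 0.00432
δk/k = √(0.0129) = 0.114

11.4%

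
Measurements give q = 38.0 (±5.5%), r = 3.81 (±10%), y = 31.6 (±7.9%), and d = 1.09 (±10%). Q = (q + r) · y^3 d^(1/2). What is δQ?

Let u = q + r = 41.8. δu = √(δq² + δr²) = √(4.37 + 0.145) = 2.12, so δu/u = 0.0508.
Q is then a monomial in u, y, d:
δQ/Q = √((δu/u)² + (3·δy/y)² + (½·δd/d)²) = √(0.00258 + 0.0562 + 0.00250) = 0.247
Q = 1.38e+06, so δQ = 0.247 × 1.38e+06 = 3.41e+05.

3.41e+05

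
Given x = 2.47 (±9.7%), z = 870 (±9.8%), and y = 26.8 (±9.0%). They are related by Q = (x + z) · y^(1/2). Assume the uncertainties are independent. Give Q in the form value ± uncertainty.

4520 ± 486

Let u = x + z = 872. δu = √(δx² + δz²) = √(0.0574 + 7270) = 85.3, so δu/u = 0.0977.
Q is then a monomial in u, y:
δQ/Q = √((δu/u)² + (½·δy/y)²) = √(0.00955 + 0.00202) = 0.108
Q = 4520, so δQ = 0.108 × 4520 = 486.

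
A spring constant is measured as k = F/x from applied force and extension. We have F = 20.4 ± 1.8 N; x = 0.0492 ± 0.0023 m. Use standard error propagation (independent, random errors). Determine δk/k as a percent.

Products/powers → add relative errors in quadrature, weighted by exponent:
  (1·δF/F)² = (1×0.0882)² = 0.00779;  (-1·δx/x)² = (-1×0.0467)² = 0.00219
δk/k = √(0.00997) = 0.0999

9.99%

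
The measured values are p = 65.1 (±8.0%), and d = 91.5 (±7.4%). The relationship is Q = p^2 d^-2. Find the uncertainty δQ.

Q is a product of powers, so relative uncertainties combine in quadrature:
  (2·δp/p)² = (2×0.0800)² = 0.0256;  (-2·δd/d)² = (-2×0.0740)² = 0.0219
δQ/Q = √(0.0475) = 0.218
Q = 0.506, so δQ = 0.218 × 0.506 = 0.110.

0.110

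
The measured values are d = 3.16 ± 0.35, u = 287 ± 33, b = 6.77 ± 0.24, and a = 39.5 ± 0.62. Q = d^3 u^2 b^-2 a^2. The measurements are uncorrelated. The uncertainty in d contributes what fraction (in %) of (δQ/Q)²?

(δQ/Q)² = (3·δd/d)² + (2·δu/u)² + (-2·δb/b)² + (2·δa/a)²
  d term: (3×0.111)² = 0.110
  u term: (2×0.115)² = 0.0529
  b term: (-2×0.0355)² = 0.00503
  a term: (2×0.0157)² = 0.000985
Total = 0.169. Share from d = 0.110/0.169 = 0.652.

65.2%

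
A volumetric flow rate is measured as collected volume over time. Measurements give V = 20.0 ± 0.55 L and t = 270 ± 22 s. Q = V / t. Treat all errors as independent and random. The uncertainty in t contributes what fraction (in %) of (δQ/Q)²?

(δQ/Q)² = (1·δV/V)² + (-1·δt/t)²
  V term: (1×0.0275)² = 0.000756
  t term: (-1×0.0815)² = 0.00664
Total = 0.00740. Share from t = 0.00664/0.00740 = 0.898.

89.8%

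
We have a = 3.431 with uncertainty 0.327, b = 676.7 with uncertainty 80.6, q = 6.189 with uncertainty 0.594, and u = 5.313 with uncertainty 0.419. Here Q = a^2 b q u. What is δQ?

67300

For a monomial Q ∝ a^2, b, q, u, fractional errors add in quadrature:
  (2·δa/a)² = (2×0.0953)² = 0.0363;  (1·δb/b)² = (1×0.119)² = 0.0142;  (1·δq/q)² = (1×0.0960)² = 0.00921;  (1·δu/u)² = (1×0.0789)² = 0.00622
δQ/Q = √(0.0660) = 0.257
Q = 261900, so δQ = 0.257 × 261900 = 67300.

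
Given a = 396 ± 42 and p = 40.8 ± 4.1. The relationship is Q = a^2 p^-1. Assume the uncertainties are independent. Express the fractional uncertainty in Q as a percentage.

23.5%

Each factor contributes (exponent × relative error)² to (δQ/Q)²:
  (2·δa/a)² = (2×0.106)² = 0.0450;  (-1·δp/p)² = (-1×0.100)² = 0.0101
δQ/Q = √(0.0551) = 0.235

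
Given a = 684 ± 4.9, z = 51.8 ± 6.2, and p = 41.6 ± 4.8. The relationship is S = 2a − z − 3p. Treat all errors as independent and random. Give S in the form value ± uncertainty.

For a sum/difference, combine absolute errors in quadrature:
  (2·δa)² = 96.0;  (δz)² = 38.4;  (3·δp)² = 207
δS = √(342) = 18.5
S = 1190.

1190 ± 18.5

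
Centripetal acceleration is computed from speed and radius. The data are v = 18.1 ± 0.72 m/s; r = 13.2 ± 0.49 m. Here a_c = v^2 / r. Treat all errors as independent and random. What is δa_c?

2.18 m/s^2

Products/powers → add relative errors in quadrature, weighted by exponent:
  (2·δv/v)² = (2×0.0398)² = 0.00633;  (-1·δr/r)² = (-1×0.0371)² = 0.00138
δa_c/a_c = √(0.00771) = 0.0878
a_c = 24.8 m/s^2, so δa_c = 0.0878 × 24.8 = 2.18 m/s^2.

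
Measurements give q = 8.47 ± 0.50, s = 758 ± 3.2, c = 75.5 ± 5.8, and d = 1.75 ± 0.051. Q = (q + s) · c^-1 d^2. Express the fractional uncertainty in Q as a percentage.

9.65%

Let u = q + s = 766. δu = √(δq² + δs²) = √(0.250 + 10.2) = 3.24, so δu/u = 0.00423.
Q is then a monomial in u, c, d:
δQ/Q = √((δu/u)² + (-1·δc/c)² + (2·δd/d)²) = √(1.79e-05 + 0.00590 + 0.00340) = 0.0965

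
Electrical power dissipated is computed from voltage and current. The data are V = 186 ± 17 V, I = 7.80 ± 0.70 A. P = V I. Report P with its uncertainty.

Since P is a product/quotient, work with relative uncertainties:
  (1·δV/V)² = (1×0.0914)² = 0.00835;  (1·δI/I)² = (1×0.0897)² = 0.00805
δP/P = √(0.0164) = 0.128
P = 1450 W, so δP = 0.128 × 1450 = 186 W.

1450 ± 186 W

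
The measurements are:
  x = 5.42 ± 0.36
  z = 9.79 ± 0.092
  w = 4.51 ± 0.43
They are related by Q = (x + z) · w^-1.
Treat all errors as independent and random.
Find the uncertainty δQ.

Let u = x + z = 15.2. δu = √(δx² + δz²) = √(0.130 + 0.00846) = 0.372, so δu/u = 0.0244.
Q is then a monomial in u, w:
δQ/Q = √((δu/u)² + (-1·δw/w)²) = √(0.000597 + 0.00909) = 0.0984
Q = 3.37, so δQ = 0.0984 × 3.37 = 0.332.

0.332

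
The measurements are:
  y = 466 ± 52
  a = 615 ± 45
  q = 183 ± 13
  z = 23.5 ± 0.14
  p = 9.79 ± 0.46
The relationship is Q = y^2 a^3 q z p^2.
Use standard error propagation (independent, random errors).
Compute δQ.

6.96e+18

Since Q is a product/quotient, work with relative uncertainties:
  (2·δy/y)² = (2×0.112)² = 0.0498;  (3·δa/a)² = (3×0.0732)² = 0.0482;  (1·δq/q)² = (1×0.0710)² = 0.00505;  (1·δz/z)² = (1×0.00596)² = 3.55e-05;  (2·δp/p)² = (2×0.0470)² = 0.00883
δQ/Q = √(0.112) = 0.335
Q = 2.08e+19, so δQ = 0.335 × 2.08e+19 = 6.96e+18.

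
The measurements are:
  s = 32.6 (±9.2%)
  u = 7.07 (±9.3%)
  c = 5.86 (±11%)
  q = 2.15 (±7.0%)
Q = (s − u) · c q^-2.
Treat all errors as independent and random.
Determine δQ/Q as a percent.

21.5%

Let w = s − u = 25.5. δw = √(δs² + δu²) = √(9.00 + 0.432) = 3.07, so δw/w = 0.120.
Q is then a monomial in w, c, q:
δQ/Q = √((δw/w)² + (1·δc/c)² + (-2·δq/q)²) = √(0.0145 + 0.0121 + 0.0196) = 0.215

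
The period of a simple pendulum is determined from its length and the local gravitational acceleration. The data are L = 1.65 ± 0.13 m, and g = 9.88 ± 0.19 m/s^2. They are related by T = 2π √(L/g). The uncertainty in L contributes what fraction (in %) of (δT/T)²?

(δT/T)² = (½·δL/L)² + (−½·δg/g)²
  L term: (0.5×0.0788)² = 0.00155
  g term: (-0.5×0.0192)² = 9.25e-05
Total = 0.00164. Share from L = 0.00155/0.00164 = 0.944.

94.4%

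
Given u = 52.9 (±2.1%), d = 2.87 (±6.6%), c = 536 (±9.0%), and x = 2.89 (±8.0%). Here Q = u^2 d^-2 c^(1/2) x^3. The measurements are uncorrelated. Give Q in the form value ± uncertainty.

Q is a product of powers, so relative uncertainties combine in quadrature:
  (2·δu/u)² = (2×0.0210)² = 0.00176;  (-2·δd/d)² = (-2×0.0660)² = 0.0174;  (½·δc/c)² = (0.5×0.0900)² = 0.00202;  (3·δx/x)² = (3×0.0800)² = 0.0576
δQ/Q = √(0.0788) = 0.281
Q = 1.9e+05, so δQ = 0.281 × 1.9e+05 = 53300.

(1.90 ± 0.533) × 10^5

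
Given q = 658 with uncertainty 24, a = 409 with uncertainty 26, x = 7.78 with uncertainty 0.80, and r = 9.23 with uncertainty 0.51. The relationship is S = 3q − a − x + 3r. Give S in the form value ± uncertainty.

1580 ± 76.6

Absolute uncertainties add in quadrature for a linear combination:
  (3·δq)² = 5180;  (δa)² = 676;  (δx)² = 0.640;  (3·δr)² = 2.34
δS = √(5860) = 76.6
S = 1580.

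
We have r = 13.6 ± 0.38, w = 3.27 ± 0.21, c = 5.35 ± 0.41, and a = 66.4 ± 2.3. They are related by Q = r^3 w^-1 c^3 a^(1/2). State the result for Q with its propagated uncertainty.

Each factor contributes (exponent × relative error)² to (δQ/Q)²:
  (3·δr/r)² = (3×0.0279)² = 0.00703;  (-1·δw/w)² = (-1×0.0642)² = 0.00412;  (3·δc/c)² = (3×0.0766)² = 0.0529;  (½·δa/a)² = (0.5×0.0346)² = 0.000300
δQ/Q = √(0.0643) = 0.254
Q = 9.6e+05, so δQ = 0.254 × 9.6e+05 = 2.43e+05.

(9.60 ± 2.43) × 10^5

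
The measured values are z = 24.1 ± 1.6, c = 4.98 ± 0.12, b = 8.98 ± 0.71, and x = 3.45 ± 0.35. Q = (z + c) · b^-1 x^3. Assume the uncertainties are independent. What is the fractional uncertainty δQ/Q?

0.319

Let u = z + c = 29.1. δu = √(δz² + δc²) = √(2.56 + 0.0144) = 1.60, so δu/u = 0.0552.
Q is then a monomial in u, b, x:
δQ/Q = √((δu/u)² + (-1·δb/b)² + (3·δx/x)²) = √(0.00304 + 0.00625 + 0.0926) = 0.319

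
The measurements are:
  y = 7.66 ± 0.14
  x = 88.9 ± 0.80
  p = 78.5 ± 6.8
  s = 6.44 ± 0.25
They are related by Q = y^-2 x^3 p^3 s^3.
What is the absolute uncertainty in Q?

4.46e+11

For a monomial Q ∝ y^-2, x^3, p^3, s^3, fractional errors add in quadrature:
  (-2·δy/y)² = (-2×0.0183)² = 0.00134;  (3·δx/x)² = (3×0.00900)² = 0.000729;  (3·δp/p)² = (3×0.0866)² = 0.0675;  (3·δs/s)² = (3×0.0388)² = 0.0136
δQ/Q = √(0.0832) = 0.288
Q = 1.55e+12, so δQ = 0.288 × 1.55e+12 = 4.46e+11.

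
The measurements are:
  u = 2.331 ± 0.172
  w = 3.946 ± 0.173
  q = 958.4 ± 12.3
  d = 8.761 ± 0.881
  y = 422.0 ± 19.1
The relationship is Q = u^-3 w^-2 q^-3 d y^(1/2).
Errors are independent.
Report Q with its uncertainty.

(1.037 ± 0.272) × 10^-9

Q is a product of powers, so relative uncertainties combine in quadrature:
  (-3·δu/u)² = (-3×0.0738)² = 0.0490;  (-2·δw/w)² = (-2×0.0438)² = 0.00769;  (-3·δq/q)² = (-3×0.0128)² = 0.00148;  (1·δd/d)² = (1×0.101)² = 0.0101;  (½·δy/y)² = (0.5×0.0453)² = 0.000512
δQ/Q = √(0.0688) = 0.262
Q = 1.037e-09, so δQ = 0.262 × 1.037e-09 = 2.72e-10.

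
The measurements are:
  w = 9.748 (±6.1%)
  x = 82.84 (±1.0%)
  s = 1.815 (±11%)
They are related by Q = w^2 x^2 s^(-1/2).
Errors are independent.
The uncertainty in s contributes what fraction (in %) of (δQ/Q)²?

16.5%

(δQ/Q)² = (2·δw/w)² + (2·δx/x)² + (−½·δs/s)²
  w term: (2×0.0610)² = 0.0149
  x term: (2×0.0100)² = 0.000400
  s term: (-0.5×0.110)² = 0.00302
Total = 0.0183. Share from s = 0.00302/0.0183 = 0.165.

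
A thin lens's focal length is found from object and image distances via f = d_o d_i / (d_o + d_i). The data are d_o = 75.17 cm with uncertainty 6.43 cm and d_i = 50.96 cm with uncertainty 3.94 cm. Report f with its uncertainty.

∂f/∂d_o = (d_i/(d_o+d_i))² = 0.163;  ∂f/∂d_i = (d_o/(d_o+d_i))² = 0.355
δf = √((∂f/∂d_o · δd_o)² + (∂f/∂d_i · δd_i)²) = √(1.10 + 1.96) = 1.75 cm
f = 30.37 cm.

30.37 ± 1.75 cm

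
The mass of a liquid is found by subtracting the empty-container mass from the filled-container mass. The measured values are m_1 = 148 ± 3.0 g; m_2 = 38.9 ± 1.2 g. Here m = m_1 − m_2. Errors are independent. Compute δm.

m is a linear combination, so absolute uncertainties add in quadrature:
  (δm_1)² = 9.00;  (δm_2)² = 1.44
δm = √(10.4) = 3.23 g

3.23 g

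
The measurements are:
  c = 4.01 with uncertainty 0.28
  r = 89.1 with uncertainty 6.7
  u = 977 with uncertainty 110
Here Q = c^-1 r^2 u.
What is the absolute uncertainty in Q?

3.88e+05

For a monomial Q ∝ c^-1, r^2, u, fractional errors add in quadrature:
  (-1·δc/c)² = (-1×0.0698)² = 0.00488;  (2·δr/r)² = (2×0.0752)² = 0.0226;  (1·δu/u)² = (1×0.113)² = 0.0127
δQ/Q = √(0.0402) = 0.200
Q = 1.93e+06, so δQ = 0.200 × 1.93e+06 = 3.88e+05.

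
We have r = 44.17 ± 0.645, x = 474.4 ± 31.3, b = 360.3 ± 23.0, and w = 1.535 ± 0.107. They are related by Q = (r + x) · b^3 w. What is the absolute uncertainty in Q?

Let u = r + x = 518.6. δu = √(δr² + δx²) = √(0.416 + 980) = 31.3, so δu/u = 0.0604.
Q is then a monomial in u, b, w:
δQ/Q = √((δu/u)² + (3·δb/b)² + (1·δw/w)²) = √(0.00364 + 0.0367 + 0.00486) = 0.213
Q = 3.723e+10, so δQ = 0.213 × 3.723e+10 = 7.91e+09.

7.91e+09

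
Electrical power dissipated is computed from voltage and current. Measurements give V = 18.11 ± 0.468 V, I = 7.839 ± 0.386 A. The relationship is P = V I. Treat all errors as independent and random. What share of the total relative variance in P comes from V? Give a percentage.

(δP/P)² = (1·δV/V)² + (1·δI/I)²
  V term: (1×0.0258)² = 0.000668
  I term: (1×0.0492)² = 0.00242
Total = 0.00309. Share from V = 0.000668/0.00309 = 0.216.

21.6%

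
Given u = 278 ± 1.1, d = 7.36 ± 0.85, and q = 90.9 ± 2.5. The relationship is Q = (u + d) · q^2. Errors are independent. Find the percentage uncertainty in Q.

Let w = u + d = 285. δw = √(δu² + δd²) = √(1.21 + 0.722) = 1.39, so δw/w = 0.00487.
Q is then a monomial in w, q:
δQ/Q = √((δw/w)² + (2·δq/q)²) = √(2.37e-05 + 0.00303) = 0.0552

5.52%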